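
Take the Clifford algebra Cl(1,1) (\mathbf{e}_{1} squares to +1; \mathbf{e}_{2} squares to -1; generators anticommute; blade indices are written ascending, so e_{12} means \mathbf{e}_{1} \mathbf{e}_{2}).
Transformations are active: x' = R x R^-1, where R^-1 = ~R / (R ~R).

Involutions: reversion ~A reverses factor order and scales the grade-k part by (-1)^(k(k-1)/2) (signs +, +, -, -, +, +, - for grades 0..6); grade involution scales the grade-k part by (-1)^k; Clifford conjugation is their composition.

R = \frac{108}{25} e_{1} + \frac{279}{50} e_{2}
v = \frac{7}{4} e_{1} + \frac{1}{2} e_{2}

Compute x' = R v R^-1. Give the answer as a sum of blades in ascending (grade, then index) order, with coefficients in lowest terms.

~R = \frac{108}{25} e_{1} + \frac{279}{50} e_{2}, and R ~R = -\frac{6237}{500}, so R^-1 = ~R / (-\frac{6237}{500}).
R v = \frac{477}{100} - \frac{1521}{200} e_{12}
Answer: -\frac{7783}{1540} e_{1} - \frac{3671}{770} e_{2}


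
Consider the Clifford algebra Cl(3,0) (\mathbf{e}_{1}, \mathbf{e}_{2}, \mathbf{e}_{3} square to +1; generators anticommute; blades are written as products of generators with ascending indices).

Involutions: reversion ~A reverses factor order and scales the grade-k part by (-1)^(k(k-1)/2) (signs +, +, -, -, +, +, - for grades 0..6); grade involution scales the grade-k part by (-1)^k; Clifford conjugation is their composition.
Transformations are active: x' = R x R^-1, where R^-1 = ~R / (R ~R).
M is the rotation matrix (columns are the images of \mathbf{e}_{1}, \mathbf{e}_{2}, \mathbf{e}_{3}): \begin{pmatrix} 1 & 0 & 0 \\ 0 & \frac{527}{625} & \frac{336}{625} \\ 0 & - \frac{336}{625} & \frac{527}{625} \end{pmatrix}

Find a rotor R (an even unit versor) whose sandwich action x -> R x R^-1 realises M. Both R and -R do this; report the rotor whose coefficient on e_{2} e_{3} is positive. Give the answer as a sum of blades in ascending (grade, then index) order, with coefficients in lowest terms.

Method: write R = a + b12*e_{1} e_{2} + b13*e_{1} e_{3} + b23*e_{2} e_{3} with a^2 + b12^2 + b13^2 + b23^2 = 1 (so R^-1 = ~R). Expanding the columns R e_j ~R gives tr M = 4a^2 - 1 and, from the antisymmetric part, M21 - M12 = -4a*b12, M13 - M31 = 4a*b13, M32 - M23 = -4a*b23.
Here tr M = \frac{1679}{625}, so a^2 = (1 + tr M)/4 = \frac{576}{625} and a = ±\frac{24}{25}. Taking a = \frac{24}{25}: M21 - M12 = 0, M13 - M31 = 0, M32 - M23 = -\frac{672}{625}, giving b12 = 0, b13 = 0, b23 = \frac{7}{25}, i.e. R = \frac{24}{25} + \frac{7}{25} e_{2} e_{3}.
Its e_{2} e_{3} coefficient is already positive.
Answer: \frac{24}{25} + \frac{7}{25} e_{2} e_{3}. Why the constraint matters: R and -R act identically through the sandwich — M has trace \frac{1679}{625} either way — so only the sign condition on e_{2} e_{3} picks one of the two preimages.


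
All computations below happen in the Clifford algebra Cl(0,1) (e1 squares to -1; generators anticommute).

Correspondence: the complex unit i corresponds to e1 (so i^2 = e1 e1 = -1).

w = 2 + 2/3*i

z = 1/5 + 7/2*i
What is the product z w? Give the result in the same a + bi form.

In blades: z = 1/5 + 7/2*e1, w = 2 + 2/3*e1.
Distribute z over w term by term (generator squares from the signature, products reordered to ascending indices): (1/5)*w = 2/5 + 2/15*e1; (7/2*e1)*w = -7/3 + 7*e1.
Sum: -29/15 + 107/15*e1; translating back through the correspondence:
Answer: -29/15 + 107/15*i


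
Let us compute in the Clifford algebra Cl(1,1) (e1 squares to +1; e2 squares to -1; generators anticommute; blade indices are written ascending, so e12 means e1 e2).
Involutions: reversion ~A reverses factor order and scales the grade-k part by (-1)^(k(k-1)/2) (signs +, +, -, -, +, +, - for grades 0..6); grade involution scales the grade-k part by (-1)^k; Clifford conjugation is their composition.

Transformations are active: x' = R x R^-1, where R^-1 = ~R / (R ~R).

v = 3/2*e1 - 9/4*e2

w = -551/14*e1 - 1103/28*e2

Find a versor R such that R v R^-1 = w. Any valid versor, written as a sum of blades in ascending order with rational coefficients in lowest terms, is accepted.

Since q(v) = q(w) = -45/16, the sum R = v + w = -265/7*e1 - 583/14*e2 does the job whenever invertible.
Answer: -265/7*e1 - 583/14*e2


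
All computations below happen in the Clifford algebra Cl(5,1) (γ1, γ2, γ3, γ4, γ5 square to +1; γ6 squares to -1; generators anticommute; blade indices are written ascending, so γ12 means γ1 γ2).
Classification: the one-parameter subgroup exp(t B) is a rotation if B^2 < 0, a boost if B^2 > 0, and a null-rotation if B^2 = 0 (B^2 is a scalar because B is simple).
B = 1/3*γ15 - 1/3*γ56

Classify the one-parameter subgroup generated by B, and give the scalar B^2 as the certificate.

B^2 term by term: the squares give (1/3)^2*(γ15)^2 + (-1/3)^2*(γ56)^2 = 1/9*(-1) + 1/9*(+1) = 0 (each basis 2-blade squares to minus the product of its generators' squares); cross terms between blades sharing an index anticommute and cancel. So B^2 = 0.
Answer: null-rotation, certificate B^2 = 0. Because 0 is invariant under every versor sandwich, the classification follows from its sign alone.


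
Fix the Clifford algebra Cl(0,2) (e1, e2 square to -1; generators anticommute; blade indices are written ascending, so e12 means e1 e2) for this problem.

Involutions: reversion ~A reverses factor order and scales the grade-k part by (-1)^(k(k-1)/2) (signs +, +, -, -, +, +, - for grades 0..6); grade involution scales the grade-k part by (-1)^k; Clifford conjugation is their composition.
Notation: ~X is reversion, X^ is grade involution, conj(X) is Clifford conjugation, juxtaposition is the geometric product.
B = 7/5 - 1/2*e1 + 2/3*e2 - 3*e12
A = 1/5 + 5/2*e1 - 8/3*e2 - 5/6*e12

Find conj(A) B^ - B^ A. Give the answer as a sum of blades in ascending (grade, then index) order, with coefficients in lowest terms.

first term: 5227/900 - 488/45*e1 - 209/60*e2 + 9/10*e12
second term: -4723/900 - 173/45*e1 - 219/20*e2 - 43/30*e12
Answer: 199/18 - 7*e1 + 112/15*e2 + 7/3*e12


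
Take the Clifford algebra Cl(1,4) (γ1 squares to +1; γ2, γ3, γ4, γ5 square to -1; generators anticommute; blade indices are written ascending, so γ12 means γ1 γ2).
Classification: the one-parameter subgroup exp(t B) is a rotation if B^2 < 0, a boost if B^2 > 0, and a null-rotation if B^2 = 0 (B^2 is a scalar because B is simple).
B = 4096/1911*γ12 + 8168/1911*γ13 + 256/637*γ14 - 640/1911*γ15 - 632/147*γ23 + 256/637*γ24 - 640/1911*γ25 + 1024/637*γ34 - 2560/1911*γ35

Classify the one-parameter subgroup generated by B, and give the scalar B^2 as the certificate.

B^2 term by term: the squares give (4096/1911)^2*(γ12)^2 + (8168/1911)^2*(γ13)^2 + (256/637)^2*(γ14)^2 + (-640/1911)^2*(γ15)^2 + (-632/147)^2*(γ23)^2 + (256/637)^2*(γ24)^2 + (-640/1911)^2*(γ25)^2 + (1024/637)^2*(γ34)^2 + (-2560/1911)^2*(γ35)^2 = 16777216/3651921*(+1) + 66716224/3651921*(+1) + 65536/405769*(+1) + 409600/3651921*(+1) + 399424/21609*(-1) + 65536/405769*(-1) + 409600/3651921*(-1) + 1048576/405769*(-1) + 6553600/3651921*(-1) = 0 (each basis 2-blade squares to minus the product of its generators' squares); cross terms between blades sharing an index anticommute and cancel; the commuting (index-disjoint) pairs give grade-4 terms 2*c*c'*(blade product), which cancel blade by blade — γ1234: 8388608/1217307 - 4182016/1217307 - 323584/93639 = 0; γ1235: -20971520/3651921 + 10455040/3651921 + 808960/280917 = 0; γ1245: 327680/1217307 - 327680/1217307 = 0; γ1345: 1310720/1217307 - 1310720/1217307 = 0; γ2345: 1310720/1217307 - 1310720/1217307 = 0 — confirming B is simple. So B^2 = 0.
Answer: null-rotation, certificate B^2 = 0. Key observation: B^2 = 0 is a conjugation invariant, so its sign decides the class regardless of the surface form of B.


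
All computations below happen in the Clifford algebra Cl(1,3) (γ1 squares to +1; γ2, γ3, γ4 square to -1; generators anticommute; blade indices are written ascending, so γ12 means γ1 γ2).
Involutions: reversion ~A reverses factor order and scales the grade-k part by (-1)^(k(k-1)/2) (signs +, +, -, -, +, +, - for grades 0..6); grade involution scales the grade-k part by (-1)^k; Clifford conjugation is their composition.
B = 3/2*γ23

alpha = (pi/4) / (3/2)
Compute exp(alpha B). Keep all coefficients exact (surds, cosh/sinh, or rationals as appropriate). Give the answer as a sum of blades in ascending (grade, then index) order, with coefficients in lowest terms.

B^2 = (3/2)^2*(γ23)^2 = 9/4*(-1) = -9/4 (a basis 2-blade squares to minus the product of its generators' squares).
B^2 = -9/4 — the negative square puts this in the circular regime; l = 3/2, alpha*l = pi/4, so exp(alpha B) = cos(pi/4) + (sin(pi/4)/(3/2))*B = sqrt(2)/2 + (sqrt(2)/3)*B.
Answer: sqrt(2)/2 + sqrt(2)/2*γ23


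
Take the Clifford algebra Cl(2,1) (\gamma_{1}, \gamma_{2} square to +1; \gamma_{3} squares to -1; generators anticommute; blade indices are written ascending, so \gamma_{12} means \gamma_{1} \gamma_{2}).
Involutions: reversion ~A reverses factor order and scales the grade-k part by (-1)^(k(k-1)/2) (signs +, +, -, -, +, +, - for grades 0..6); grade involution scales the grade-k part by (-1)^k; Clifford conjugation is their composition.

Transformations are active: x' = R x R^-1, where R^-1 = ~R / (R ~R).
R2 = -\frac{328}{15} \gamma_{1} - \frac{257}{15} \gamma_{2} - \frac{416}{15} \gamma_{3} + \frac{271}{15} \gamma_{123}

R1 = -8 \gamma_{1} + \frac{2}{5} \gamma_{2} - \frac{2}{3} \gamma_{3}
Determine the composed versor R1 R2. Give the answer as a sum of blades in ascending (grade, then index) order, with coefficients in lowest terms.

Distribute over the terms of R1 (each basis-blade product reordered to ascending indices, repeated generators contracted through their squares):
(-8 \gamma_{1}) R2 = \frac{2624}{15} + \frac{2056}{15} \gamma_{12} + \frac{3328}{15} \gamma_{13} - \frac{2168}{15} \gamma_{23}
(\frac{2}{5} \gamma_{2}) R2 = -\frac{514}{75} + \frac{656}{75} \gamma_{12} - \frac{542}{75} \gamma_{13} - \frac{832}{75} \gamma_{23}
(-\frac{2}{3} \gamma_{3}) R2 = -\frac{832}{45} + \frac{542}{45} \gamma_{12} - \frac{656}{45} \gamma_{13} - \frac{514}{45} \gamma_{23}
Summing the partial products and collecting blades:
Answer: \frac{33658}{225} + \frac{35518}{225} \gamma_{12} + \frac{45014}{225} \gamma_{13} - \frac{37586}{225} \gamma_{23}


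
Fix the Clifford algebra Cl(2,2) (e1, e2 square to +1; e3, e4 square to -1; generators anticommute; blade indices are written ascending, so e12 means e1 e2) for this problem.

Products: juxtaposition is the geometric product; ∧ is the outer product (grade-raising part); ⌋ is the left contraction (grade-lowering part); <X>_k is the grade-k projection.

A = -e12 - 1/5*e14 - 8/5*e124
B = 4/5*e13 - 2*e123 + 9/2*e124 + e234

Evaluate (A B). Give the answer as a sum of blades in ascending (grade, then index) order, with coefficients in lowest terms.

step 1: -36/5 + 9/10*e2 - 2*e3 + 9/2*e4 + 8/5*e13 + 4/5*e23 + 76/25*e34 + 1/5*e123 - e134 + 22/25*e234
Answer: -36/5 + 9/10*e2 - 2*e3 + 9/2*e4 + 8/5*e13 + 4/5*e23 + 76/25*e34 + 1/5*e123 - e134 + 22/25*e234


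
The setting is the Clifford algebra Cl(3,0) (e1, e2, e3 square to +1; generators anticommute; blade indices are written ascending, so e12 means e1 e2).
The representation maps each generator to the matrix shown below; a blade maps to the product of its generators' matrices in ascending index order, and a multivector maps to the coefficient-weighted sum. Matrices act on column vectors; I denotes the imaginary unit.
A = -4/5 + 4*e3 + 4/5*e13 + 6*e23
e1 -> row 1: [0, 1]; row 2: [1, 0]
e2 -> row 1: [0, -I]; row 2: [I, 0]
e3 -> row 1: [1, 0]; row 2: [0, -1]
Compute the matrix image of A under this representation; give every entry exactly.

Bivector images (products of the table entries): rho(e13) = rho(e1)rho(e3) = row 1: [0, -1]; row 2: [1, 0]; rho(e23) = rho(e2)rho(e3) = row 1: [0, I]; row 2: [I, 0].
M = (-4/5)*1 + (4)*rho(e3) + (4/5)*rho(e13) + (6)*rho(e23), summed entrywise (1 is the identity matrix):
Answer: row 1: [16/5, -4/5 + 6*I]; row 2: [4/5 + 6*I, -24/5]


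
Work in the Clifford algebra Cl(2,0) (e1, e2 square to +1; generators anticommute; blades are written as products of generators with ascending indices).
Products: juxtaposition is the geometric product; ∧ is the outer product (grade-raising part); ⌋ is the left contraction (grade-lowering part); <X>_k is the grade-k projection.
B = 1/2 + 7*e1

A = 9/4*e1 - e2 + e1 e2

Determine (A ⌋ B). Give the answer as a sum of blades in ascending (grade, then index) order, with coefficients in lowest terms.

step 1: 63/4
Answer: 63/4


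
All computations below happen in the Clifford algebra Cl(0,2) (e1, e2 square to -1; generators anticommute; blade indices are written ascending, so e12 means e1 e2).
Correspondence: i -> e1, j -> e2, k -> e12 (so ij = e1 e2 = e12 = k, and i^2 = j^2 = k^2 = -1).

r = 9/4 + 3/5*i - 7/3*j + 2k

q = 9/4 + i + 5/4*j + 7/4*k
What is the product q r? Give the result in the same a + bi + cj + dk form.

In blades: q = 9/4 + e1 + 5/4*e2 + 7/4*e12, r = 9/4 + 3/5*e1 - 7/3*e2 + 2*e12.
Distribute q over r term by term (generator squares from the signature, products reordered to ascending indices): (9/4)*r = 81/16 + 27/20*e1 - 21/4*e2 + 9/2*e12; (e1)*r = -3/5 + 9/4*e1 - 2*e2 - 7/3*e12; (5/4*e2)*r = 35/12 + 5/2*e1 + 45/16*e2 - 3/4*e12; (7/4*e12)*r = -7/2 + 49/12*e1 + 21/20*e2 + 63/16*e12.
Sum: 931/240 + 611/60*e1 - 271/80*e2 + 257/48*e12; translating back through the correspondence:
Answer: 931/240 + 611/60*i - 271/80*j + 257/48*k


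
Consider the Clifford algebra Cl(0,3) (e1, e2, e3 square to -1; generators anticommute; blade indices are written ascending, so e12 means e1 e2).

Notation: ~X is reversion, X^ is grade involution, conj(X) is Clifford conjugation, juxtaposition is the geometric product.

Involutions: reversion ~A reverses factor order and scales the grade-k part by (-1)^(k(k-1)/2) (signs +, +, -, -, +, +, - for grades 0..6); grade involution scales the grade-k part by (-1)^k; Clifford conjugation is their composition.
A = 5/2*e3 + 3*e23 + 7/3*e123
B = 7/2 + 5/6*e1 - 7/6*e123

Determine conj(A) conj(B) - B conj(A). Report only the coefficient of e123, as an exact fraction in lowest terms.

first term: -49/18 - 7/2*e1 - 35/4*e3 - 35/12*e12 - 25/12*e13 - 77/9*e23 + 32/3*e123
second term: -49/18 - 7/2*e1 - 35/4*e3 - 35/12*e12 - 25/12*e13 - 112/9*e23 + 17/3*e123
Answer: 5


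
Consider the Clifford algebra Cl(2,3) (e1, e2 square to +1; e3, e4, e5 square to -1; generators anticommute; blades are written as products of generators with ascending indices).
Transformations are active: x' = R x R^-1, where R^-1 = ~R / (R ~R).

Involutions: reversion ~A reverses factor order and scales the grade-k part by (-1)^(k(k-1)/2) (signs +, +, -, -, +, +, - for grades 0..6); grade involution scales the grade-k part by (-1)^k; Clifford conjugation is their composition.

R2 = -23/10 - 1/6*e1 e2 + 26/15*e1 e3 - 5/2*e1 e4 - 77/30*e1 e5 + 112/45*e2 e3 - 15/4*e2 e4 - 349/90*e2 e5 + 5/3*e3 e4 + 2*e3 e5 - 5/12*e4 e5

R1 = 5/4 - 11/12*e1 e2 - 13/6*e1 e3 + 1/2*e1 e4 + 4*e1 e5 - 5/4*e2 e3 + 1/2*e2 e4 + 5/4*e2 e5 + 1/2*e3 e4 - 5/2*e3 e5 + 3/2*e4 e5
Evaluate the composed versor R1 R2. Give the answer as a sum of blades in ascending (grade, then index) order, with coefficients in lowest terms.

Distribute over the grade parts of R1 (each basis-blade product reordered to ascending indices, repeated generators contracted through their squares):
<R1>_0 (= 5/4) R2 = -23/8 - 5/24*e1 e2 + 13/6*e1 e3 - 25/8*e1 e4 - 77/24*e1 e5 + 28/9*e2 e3 - 75/16*e2 e4 - 349/72*e2 e5 + 25/12*e3 e4 + 5/2*e3 e5 - 25/48*e4 e5
<R1>_2 (= -11/12*e1 e2 - 13/6*e1 e3 + 1/2*e1 e4 + 4*e1 e5 - 5/4*e2 e3 + 1/2*e2 e4 + 5/4*e2 e5 + 1/2*e3 e4 - 5/2*e3 e5 + 3/2*e4 e5) R2 = -307/15 - 15169/1080*e1 e2 + 6653/1080*e1 e3 + 6503/720*e1 e4 - 9697/1080*e1 e5 + 61/180*e2 e3 + 3671/720*e2 e4 - 451/30*e2 e5 - 7993/720*e3 e4 + 1457/180*e3 e5 - 7019/720*e4 e5 - 187/30*e1 e2 e3 e4 + 1273/1080*e1 e2 e3 e5 - 887/80*e1 e2 e4 e5 + 589/360*e1 e3 e4 e5 - 4303/720*e2 e3 e4 e5
Summing the partial products and collecting blades:
Answer: -2801/120 - 7697/540*e1 e2 + 8993/1080*e1 e3 + 4253/720*e1 e4 - 6581/540*e1 e5 + 69/20*e2 e3 + 37/90*e2 e4 - 7157/360*e2 e5 - 6493/720*e3 e4 + 1907/180*e3 e5 - 3697/360*e4 e5 - 187/30*e1 e2 e3 e4 + 1273/1080*e1 e2 e3 e5 - 887/80*e1 e2 e4 e5 + 589/360*e1 e3 e4 e5 - 4303/720*e2 e3 e4 e5


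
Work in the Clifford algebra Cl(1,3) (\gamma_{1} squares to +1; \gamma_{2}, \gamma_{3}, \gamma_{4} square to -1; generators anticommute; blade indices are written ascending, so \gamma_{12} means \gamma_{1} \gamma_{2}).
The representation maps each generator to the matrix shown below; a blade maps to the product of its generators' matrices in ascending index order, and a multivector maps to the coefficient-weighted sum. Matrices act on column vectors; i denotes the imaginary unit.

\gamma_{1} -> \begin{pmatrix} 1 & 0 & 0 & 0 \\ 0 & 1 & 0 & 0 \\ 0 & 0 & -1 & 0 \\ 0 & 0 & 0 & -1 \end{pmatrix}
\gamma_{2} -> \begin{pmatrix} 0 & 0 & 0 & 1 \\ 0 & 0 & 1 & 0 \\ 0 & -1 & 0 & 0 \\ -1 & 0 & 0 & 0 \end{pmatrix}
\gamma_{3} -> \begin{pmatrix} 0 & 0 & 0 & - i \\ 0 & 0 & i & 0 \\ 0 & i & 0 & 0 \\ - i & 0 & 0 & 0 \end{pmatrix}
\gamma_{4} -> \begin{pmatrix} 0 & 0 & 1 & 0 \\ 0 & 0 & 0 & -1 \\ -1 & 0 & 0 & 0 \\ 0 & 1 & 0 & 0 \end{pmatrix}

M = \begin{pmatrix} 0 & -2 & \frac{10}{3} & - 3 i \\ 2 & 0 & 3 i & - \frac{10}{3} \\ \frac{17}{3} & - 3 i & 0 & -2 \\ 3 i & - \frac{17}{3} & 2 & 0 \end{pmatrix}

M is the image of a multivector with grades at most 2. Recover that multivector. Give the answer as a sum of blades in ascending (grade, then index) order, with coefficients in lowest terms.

Method: the blade images are trace-orthogonal — tr(rho(e_A) rho(e_B)^-1) = 4 if A = B and 0 otherwise — and rho(e_A)^-1 = (e_A)^2 * rho(e_A) with (e_A)^2 = +1 or -1, so the coefficient of e_A in the preimage is (e_A)^2 * tr(M rho(e_A))/4.
Nonzero projections over blades of grade <= 2: \gamma_{4}: (\gamma_{4})^2 = -1, tr(M rho(\gamma_{4})) = \frac{14}{3}, coefficient -\frac{7}{6}; \gamma_{13}: (\gamma_{13})^2 = +1, tr(M rho(\gamma_{13})) = 12, coefficient 3; \gamma_{14}: (\gamma_{14})^2 = +1, tr(M rho(\gamma_{14})) = 18, coefficient \frac{9}{2}; \gamma_{24}: (\gamma_{24})^2 = -1, tr(M rho(\gamma_{24})) = 8, coefficient -2. Every other blade of grade <= 2 projects to 0.
Answer: -\frac{7}{6} \gamma_{4} + 3 \gamma_{13} + \frac{9}{2} \gamma_{14} - 2 \gamma_{24}


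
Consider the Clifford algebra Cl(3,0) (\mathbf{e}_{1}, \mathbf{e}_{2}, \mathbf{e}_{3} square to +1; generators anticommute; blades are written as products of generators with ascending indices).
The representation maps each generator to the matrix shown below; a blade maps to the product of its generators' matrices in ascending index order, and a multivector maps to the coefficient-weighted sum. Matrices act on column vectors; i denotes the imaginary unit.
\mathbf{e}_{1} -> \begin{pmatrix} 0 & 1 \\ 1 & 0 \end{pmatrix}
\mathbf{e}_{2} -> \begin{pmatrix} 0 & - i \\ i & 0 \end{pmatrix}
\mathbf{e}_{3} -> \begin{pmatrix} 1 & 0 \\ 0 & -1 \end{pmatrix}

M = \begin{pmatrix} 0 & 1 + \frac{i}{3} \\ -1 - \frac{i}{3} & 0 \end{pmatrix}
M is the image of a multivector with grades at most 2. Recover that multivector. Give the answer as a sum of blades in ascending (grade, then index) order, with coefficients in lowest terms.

Method: 1, rho(e_{1}), rho(e_{2}), rho(e_{3}) form a trace-orthogonal basis of the 2x2 complex matrices (tr(X Y) = 2 if X = Y, else 0), so M = m0*1 + m1*rho(e_{1}) + m2*rho(e_{2}) + m3*rho(e_{3}) with m0 = tr(M)/2 = 0, m1 = tr(M rho(e_{1}))/2 = 0, m2 = tr(M rho(e_{2}))/2 = - \frac{1}{3} + i, m3 = tr(M rho(e_{3}))/2 = 0.
Multiplying table entries, the bivector images are rho(e_{1} e_{2}) = i*rho(e_{3}), rho(e_{1} e_{3}) = -i*rho(e_{2}), rho(e_{2} e_{3}) = i*rho(e_{1}); with real blade coefficients the real parts of m0..m3 are the coefficients of 1, e_{1}, e_{2}, e_{3} and the imaginary parts give the bivectors (e_{2} e_{3}: Im m1, e_{1} e_{3}: -Im m2, e_{1} e_{2}: Im m3).
Answer: -\frac{1}{3} e_{2} - e_{1} e_{3}


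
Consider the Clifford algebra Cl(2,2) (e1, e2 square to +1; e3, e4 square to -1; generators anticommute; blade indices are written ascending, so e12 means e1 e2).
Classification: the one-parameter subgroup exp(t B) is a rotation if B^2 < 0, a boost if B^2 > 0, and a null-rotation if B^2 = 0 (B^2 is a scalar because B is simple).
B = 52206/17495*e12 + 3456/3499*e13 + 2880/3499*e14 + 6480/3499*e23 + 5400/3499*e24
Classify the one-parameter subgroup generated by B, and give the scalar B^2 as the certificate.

B^2 term by term: the squares give (52206/17495)^2*(e12)^2 + (3456/3499)^2*(e13)^2 + (2880/3499)^2*(e14)^2 + (6480/3499)^2*(e23)^2 + (5400/3499)^2*(e24)^2 = 2725466436/306075025*(-1) + 11943936/12243001*(+1) + 8294400/12243001*(+1) + 41990400/12243001*(+1) + 29160000/12243001*(+1) = -36/25 (each basis 2-blade squares to minus the product of its generators' squares); cross terms between blades sharing an index anticommute and cancel; the commuting (index-disjoint) pairs give grade-4 terms 2*c*c'*(blade product), which cancel blade by blade — e1234: -37324800/12243001 + 37324800/12243001 = 0 — confirming B is simple. So B^2 = -36/25.
Answer: rotation, certificate B^2 = -36/25. Why this suffices: the scalar -36/25 survives any versor conjugation, so its sign alone determines the class however B is presented.


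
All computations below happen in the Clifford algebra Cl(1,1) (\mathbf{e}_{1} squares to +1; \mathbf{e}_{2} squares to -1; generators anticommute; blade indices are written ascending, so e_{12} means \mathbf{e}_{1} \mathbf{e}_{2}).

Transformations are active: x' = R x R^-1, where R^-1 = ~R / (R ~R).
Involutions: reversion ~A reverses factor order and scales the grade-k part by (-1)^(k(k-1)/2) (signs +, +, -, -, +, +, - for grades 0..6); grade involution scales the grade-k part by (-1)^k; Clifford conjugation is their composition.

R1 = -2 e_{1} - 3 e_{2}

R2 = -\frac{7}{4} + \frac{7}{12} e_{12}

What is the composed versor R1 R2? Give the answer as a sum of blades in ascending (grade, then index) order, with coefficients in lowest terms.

Distribute over the terms of R1 (each basis-blade product reordered to ascending indices, repeated generators contracted through their squares):
(-2 e_{1}) R2 = \frac{7}{2} e_{1} - \frac{7}{6} e_{2}
(-3 e_{2}) R2 = -\frac{7}{4} e_{1} + \frac{21}{4} e_{2}
Summing the partial products and collecting blades:
Answer: \frac{7}{4} e_{1} + \frac{49}{12} e_{2}


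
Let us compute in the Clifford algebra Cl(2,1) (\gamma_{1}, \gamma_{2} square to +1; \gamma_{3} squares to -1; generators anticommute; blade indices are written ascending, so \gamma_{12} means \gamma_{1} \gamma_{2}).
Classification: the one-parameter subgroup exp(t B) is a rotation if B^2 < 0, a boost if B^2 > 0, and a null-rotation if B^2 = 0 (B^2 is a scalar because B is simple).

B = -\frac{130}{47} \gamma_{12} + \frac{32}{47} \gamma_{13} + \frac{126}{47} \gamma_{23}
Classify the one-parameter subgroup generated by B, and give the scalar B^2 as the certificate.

B^2 term by term: the squares give (-\frac{130}{47})^2*(\gamma_{12})^2 + (\frac{32}{47})^2*(\gamma_{13})^2 + (\frac{126}{47})^2*(\gamma_{23})^2 = \frac{16900}{2209}*(-1) + \frac{1024}{2209}*(+1) + \frac{15876}{2209}*(+1) = 0 (each basis 2-blade squares to minus the product of its generators' squares); cross terms between blades sharing an index anticommute and cancel. So B^2 = 0.
Answer: null-rotation, certificate B^2 = 0. B^2 = 0 is basis-independent, so its sign is the whole story.


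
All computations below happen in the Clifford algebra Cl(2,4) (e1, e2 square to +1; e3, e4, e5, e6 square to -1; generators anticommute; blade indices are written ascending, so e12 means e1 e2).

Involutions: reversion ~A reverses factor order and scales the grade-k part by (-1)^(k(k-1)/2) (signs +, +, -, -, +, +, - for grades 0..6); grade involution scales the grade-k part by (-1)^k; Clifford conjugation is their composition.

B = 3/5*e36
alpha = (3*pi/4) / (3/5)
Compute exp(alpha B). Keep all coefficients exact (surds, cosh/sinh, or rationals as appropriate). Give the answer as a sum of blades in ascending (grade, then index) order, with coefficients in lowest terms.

B^2 = (3/5)^2*(e36)^2 = 9/25*(-1) = -9/25 (a basis 2-blade squares to minus the product of its generators' squares).
B^2 = -9/25 — B^2 < 0, so the exponential closes trigonometrically: l = 3/5, alpha*l = 3*pi/4, so exp(alpha B) = cos(3*pi/4) + (sin(3*pi/4)/(3/5))*B = -sqrt(2)/2 + (5*sqrt(2)/6)*B.
Answer: -sqrt(2)/2 + sqrt(2)/2*e36


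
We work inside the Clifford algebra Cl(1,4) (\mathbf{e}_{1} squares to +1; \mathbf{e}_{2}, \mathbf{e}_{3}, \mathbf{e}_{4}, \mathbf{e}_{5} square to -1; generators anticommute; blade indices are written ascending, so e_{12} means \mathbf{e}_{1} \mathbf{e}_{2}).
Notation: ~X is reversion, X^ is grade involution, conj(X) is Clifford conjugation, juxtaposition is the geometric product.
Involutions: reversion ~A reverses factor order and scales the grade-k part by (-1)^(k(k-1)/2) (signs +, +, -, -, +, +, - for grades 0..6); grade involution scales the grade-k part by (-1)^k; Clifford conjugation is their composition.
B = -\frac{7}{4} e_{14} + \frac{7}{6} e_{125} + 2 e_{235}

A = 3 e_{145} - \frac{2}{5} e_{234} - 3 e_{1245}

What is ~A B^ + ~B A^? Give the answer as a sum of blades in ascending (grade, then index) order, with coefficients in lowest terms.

first term: -\frac{7}{2} e_{4} + \frac{21}{4} e_{5} - \frac{7}{2} e_{24} - \frac{21}{4} e_{25} + \frac{4}{5} e_{45} - \frac{7}{10} e_{123} + 6 e_{134} - 6 e_{1234} - \frac{7}{15} e_{1345}
second term: \frac{7}{2} e_{4} - \frac{21}{4} e_{5} + \frac{7}{2} e_{24} + \frac{21}{4} e_{25} - \frac{4}{5} e_{45} - \frac{7}{10} e_{123} + 6 e_{134} - 6 e_{1234} - \frac{7}{15} e_{1345}
Answer: -\frac{7}{5} e_{123} + 12 e_{134} - 12 e_{1234} - \frac{14}{15} e_{1345}


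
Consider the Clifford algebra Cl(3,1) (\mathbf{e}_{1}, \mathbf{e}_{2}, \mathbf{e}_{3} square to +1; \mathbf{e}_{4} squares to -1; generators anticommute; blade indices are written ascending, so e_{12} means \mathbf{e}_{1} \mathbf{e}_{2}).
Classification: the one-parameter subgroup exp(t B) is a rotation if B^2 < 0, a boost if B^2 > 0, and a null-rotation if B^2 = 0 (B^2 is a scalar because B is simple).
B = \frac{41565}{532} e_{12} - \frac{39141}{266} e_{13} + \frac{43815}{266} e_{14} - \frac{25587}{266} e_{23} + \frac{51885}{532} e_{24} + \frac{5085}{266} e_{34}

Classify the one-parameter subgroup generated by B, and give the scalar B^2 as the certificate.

B^2 term by term: the squares give (\frac{41565}{532})^2*(e_{12})^2 + (-\frac{39141}{266})^2*(e_{13})^2 + (\frac{43815}{266})^2*(e_{14})^2 + (-\frac{25587}{266})^2*(e_{23})^2 + (\frac{51885}{532})^2*(e_{24})^2 + (\frac{5085}{266})^2*(e_{34})^2 = \frac{1727649225}{283024}*(-1) + \frac{1532017881}{70756}*(-1) + \frac{1919754225}{70756}*(+1) + \frac{654694569}{70756}*(-1) + \frac{2692053225}{283024}*(+1) + \frac{25857225}{70756}*(+1) = 0 (each basis 2-blade squares to minus the product of its generators' squares); cross terms between blades sharing an index anticommute and cancel; the commuting (index-disjoint) pairs give grade-4 terms 2*c*c'*(blade product), which cancel blade by blade — e_{1234}: \frac{211358025}{70756} + \frac{2030830785}{70756} - \frac{1121094405}{35378} = 0 — confirming B is simple. So B^2 = 0.
Answer: null-rotation, certificate B^2 = 0. No conjugation can change B^2 = 0; the sign gives the class.


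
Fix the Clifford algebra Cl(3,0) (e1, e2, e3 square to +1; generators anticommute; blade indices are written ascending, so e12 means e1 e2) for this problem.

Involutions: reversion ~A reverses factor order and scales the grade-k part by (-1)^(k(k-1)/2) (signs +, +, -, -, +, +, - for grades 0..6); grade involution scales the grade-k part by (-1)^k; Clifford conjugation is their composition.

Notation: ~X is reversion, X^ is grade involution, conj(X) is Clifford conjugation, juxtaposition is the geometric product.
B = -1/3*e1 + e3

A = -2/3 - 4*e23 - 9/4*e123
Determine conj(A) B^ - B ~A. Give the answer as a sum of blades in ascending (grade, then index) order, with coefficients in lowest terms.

first term: -2/9*e1 - 4*e2 + 2/3*e3 + 9/4*e12 - 3/4*e23 + 4/3*e123
second term: 2/9*e1 - 4*e2 - 2/3*e3 + 9/4*e12 - 3/4*e23 - 4/3*e123
Answer: -4/9*e1 + 4/3*e3 + 8/3*e123


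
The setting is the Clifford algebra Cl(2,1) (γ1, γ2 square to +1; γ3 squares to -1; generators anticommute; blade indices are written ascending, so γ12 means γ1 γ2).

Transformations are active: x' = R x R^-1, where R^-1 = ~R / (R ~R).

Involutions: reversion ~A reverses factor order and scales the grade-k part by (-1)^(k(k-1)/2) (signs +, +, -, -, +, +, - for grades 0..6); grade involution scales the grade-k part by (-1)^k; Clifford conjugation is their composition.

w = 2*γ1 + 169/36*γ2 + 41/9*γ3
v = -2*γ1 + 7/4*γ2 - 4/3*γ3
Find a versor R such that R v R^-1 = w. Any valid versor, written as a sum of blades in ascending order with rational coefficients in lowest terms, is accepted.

Here q(v) = q(w) = 761/144; the classical choice R = v + w = 58/9*γ2 + 29/9*γ3 then realises v -> w under the sandwich.
Answer: 58/9*γ2 + 29/9*γ3


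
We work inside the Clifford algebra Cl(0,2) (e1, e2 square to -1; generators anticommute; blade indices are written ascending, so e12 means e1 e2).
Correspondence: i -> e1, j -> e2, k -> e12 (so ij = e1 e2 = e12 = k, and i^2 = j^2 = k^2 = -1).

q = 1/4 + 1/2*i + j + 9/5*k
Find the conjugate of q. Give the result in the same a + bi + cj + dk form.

In blades: q = 1/4 + 1/2*e1 + e2 + 9/5*e12.
Conjugation here is Clifford conjugation: the scalar is fixed and the grade-1 and grade-2 blades all flip sign, giving 1/4 - 1/2*e1 - e2 - 9/5*e12; translating back:
Answer: 1/4 - 1/2*i - j - 9/5*k


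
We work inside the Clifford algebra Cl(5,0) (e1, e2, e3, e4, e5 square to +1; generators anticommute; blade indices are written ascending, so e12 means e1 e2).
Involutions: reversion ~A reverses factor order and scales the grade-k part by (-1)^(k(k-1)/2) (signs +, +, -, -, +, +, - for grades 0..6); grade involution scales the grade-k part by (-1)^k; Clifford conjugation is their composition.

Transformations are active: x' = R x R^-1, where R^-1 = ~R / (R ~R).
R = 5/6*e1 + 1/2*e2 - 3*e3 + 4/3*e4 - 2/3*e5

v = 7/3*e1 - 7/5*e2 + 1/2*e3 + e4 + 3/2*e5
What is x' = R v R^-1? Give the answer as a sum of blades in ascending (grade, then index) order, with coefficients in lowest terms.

~R = 5/6*e1 + 1/2*e2 - 3*e3 + 4/3*e4 - 2/3*e5, and R ~R = 73/6, so R^-1 = ~R / (73/6).
R v = 7/90 - 7/3*e12 + 89/12*e13 - 41/18*e14 + 101/36*e15 - 79/20*e23 + 71/30*e24 - 11/60*e25 - 11/3*e34 - 25/6*e35 + 8/3*e45
Answer: -1526/657*e1 + 308/219*e2 - 393/730*e3 - 3229/3285*e4 - 9911/6570*e5


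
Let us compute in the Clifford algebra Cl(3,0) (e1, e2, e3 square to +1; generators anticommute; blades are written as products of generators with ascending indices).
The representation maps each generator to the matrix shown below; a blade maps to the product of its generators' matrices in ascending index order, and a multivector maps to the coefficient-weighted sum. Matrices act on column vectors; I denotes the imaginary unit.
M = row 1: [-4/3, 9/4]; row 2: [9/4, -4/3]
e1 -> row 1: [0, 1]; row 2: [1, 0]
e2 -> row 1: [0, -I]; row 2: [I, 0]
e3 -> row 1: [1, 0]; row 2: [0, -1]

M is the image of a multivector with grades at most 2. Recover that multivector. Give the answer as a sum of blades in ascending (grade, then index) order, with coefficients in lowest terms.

Method: 1, rho(e1), rho(e2), rho(e3) form a trace-orthogonal basis of the 2x2 complex matrices (tr(X Y) = 2 if X = Y, else 0), so M = m0*1 + m1*rho(e1) + m2*rho(e2) + m3*rho(e3) with m0 = tr(M)/2 = -4/3, m1 = tr(M rho(e1))/2 = 9/4, m2 = tr(M rho(e2))/2 = 0, m3 = tr(M rho(e3))/2 = 0.
Multiplying table entries, the bivector images are rho(e1 e2) = I*rho(e3), rho(e1 e3) = -I*rho(e2), rho(e2 e3) = I*rho(e1); with real blade coefficients the real parts of m0..m3 are the coefficients of 1, e1, e2, e3 and the imaginary parts give the bivectors (e2 e3: Im m1, e1 e3: -Im m2, e1 e2: Im m3).
Answer: -4/3 + 9/4*e1


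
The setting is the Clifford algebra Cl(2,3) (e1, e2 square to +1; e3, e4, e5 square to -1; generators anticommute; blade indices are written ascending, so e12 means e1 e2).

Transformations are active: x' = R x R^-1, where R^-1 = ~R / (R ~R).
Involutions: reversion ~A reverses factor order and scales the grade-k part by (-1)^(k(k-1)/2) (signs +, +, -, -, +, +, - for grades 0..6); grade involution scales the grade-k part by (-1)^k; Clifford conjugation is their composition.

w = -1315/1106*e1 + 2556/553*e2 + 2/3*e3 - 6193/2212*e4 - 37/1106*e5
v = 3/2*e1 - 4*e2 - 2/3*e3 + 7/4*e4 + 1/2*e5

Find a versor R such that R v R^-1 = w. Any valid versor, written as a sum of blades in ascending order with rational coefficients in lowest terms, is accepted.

R = v + w = 172/553*e1 + 344/553*e2 - 1161/1106*e4 + 258/553*e5 works: the equal norms (2087/144) guarantee its sandwich swaps v into w.
Answer: 172/553*e1 + 344/553*e2 - 1161/1106*e4 + 258/553*e5


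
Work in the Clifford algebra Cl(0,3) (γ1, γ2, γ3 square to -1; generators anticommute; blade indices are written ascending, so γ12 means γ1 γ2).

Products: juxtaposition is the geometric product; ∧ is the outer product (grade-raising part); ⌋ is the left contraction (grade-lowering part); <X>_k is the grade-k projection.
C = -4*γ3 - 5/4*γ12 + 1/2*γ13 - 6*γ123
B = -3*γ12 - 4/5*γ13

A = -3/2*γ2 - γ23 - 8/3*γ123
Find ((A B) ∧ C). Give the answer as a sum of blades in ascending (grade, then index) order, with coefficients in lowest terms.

step 1: 9/2*γ1 + 32/15*γ2 - 8*γ3 - 4/5*γ12 + 3*γ13 - 6/5*γ123
step 2: -18*γ13 - 128/15*γ23 + 182/15*γ123
Answer: -18*γ13 - 128/15*γ23 + 182/15*γ123


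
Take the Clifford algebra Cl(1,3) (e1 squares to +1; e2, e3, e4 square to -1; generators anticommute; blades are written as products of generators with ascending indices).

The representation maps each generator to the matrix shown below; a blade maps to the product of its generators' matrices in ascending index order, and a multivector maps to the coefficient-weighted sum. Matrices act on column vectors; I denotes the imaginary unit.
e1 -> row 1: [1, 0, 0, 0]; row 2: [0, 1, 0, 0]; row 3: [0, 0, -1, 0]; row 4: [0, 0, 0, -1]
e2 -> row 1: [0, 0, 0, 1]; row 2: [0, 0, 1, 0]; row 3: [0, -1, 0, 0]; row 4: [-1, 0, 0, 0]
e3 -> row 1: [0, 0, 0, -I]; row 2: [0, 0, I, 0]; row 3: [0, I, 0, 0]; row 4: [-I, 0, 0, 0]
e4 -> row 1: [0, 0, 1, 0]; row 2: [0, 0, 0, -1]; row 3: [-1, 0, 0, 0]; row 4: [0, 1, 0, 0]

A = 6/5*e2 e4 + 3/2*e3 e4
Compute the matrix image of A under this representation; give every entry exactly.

Bivector images (products of the table entries): rho(e2 e4) = rho(e2)rho(e4) = row 1: [0, 1, 0, 0]; row 2: [-1, 0, 0, 0]; row 3: [0, 0, 0, 1]; row 4: [0, 0, -1, 0]; rho(e3 e4) = rho(e3)rho(e4) = row 1: [0, -I, 0, 0]; row 2: [-I, 0, 0, 0]; row 3: [0, 0, 0, -I]; row 4: [0, 0, -I, 0].
M = (6/5)*rho(e2 e4) + (3/2)*rho(e3 e4), summed entrywise:
Answer: row 1: [0, 6/5 - 3*I/2, 0, 0]; row 2: [-6/5 - 3*I/2, 0, 0, 0]; row 3: [0, 0, 0, 6/5 - 3*I/2]; row 4: [0, 0, -6/5 - 3*I/2, 0]


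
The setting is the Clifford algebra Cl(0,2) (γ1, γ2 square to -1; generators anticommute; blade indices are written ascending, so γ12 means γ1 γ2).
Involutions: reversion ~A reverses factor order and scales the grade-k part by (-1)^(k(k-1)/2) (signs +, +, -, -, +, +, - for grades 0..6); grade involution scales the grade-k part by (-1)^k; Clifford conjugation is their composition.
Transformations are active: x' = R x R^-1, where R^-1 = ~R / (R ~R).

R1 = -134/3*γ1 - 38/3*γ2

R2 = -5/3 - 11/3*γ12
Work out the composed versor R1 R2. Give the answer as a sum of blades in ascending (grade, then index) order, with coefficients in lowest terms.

Distribute over the terms of R1 (each basis-blade product reordered to ascending indices, repeated generators contracted through their squares):
(-134/3*γ1) R2 = 670/9*γ1 - 1474/9*γ2
(-38/3*γ2) R2 = 418/9*γ1 + 190/9*γ2
Summing the partial products and collecting blades:
Answer: 1088/9*γ1 - 428/3*γ2


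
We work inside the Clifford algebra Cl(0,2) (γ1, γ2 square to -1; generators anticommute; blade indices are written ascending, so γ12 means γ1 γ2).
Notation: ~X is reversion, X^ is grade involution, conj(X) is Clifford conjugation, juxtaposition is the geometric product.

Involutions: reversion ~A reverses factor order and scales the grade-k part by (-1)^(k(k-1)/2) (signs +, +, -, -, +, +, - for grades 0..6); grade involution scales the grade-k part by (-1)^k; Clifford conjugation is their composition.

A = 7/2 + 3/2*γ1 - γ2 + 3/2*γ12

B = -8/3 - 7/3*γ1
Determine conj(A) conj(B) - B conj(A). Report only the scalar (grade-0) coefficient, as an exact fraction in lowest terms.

first term: -35/6 + 73/6*γ1 - 37/6*γ2 + 5/3*γ12
second term: -77/6 - 25/6*γ1 - 37/6*γ2 + 5/3*γ12
Answer: 7


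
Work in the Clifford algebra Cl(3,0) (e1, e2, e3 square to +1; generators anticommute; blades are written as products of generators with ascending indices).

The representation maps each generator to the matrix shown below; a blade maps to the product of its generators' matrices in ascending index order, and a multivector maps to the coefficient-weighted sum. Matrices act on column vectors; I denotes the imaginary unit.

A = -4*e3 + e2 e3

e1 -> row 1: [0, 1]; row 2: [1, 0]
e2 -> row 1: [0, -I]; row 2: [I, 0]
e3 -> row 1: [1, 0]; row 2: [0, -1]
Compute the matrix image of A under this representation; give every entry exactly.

Bivector images (products of the table entries): rho(e2 e3) = rho(e2)rho(e3) = row 1: [0, I]; row 2: [I, 0].
M = (-4)*rho(e3) + (1)*rho(e2 e3), summed entrywise:
Answer: row 1: [-4, I]; row 2: [I, 4]


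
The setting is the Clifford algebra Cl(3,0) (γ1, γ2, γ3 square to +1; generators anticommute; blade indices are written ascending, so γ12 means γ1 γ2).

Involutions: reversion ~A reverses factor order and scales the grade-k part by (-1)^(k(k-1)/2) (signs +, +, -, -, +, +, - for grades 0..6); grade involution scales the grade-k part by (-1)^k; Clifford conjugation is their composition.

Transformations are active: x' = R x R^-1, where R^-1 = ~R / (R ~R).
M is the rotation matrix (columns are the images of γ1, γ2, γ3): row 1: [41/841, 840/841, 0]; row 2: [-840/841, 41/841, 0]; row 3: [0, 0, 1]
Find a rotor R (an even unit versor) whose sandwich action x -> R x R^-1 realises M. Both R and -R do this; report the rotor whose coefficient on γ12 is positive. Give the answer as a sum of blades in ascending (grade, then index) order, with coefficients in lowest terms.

Method: write R = a + b12*γ12 + b13*γ13 + b23*γ23 with a^2 + b12^2 + b13^2 + b23^2 = 1 (so R^-1 = ~R). Expanding the columns R e_j ~R gives tr M = 4a^2 - 1 and, from the antisymmetric part, M21 - M12 = -4a*b12, M13 - M31 = 4a*b13, M32 - M23 = -4a*b23.
Here tr M = 923/841, so a^2 = (1 + tr M)/4 = 441/841 and a = ±21/29. Taking a = 21/29: M21 - M12 = -1680/841, M13 - M31 = 0, M32 - M23 = 0, giving b12 = 20/29, b13 = 0, b23 = 0, i.e. R = 21/29 + 20/29*γ12.
Its γ12 coefficient is already positive.
Answer: 21/29 + 20/29*γ12. Key observation: the double cover Spin(3) -> SO(3) sends R and -R to the same matrix (trace 923/841 here), so the stated sign of the γ12 coefficient is what selects one sheet.


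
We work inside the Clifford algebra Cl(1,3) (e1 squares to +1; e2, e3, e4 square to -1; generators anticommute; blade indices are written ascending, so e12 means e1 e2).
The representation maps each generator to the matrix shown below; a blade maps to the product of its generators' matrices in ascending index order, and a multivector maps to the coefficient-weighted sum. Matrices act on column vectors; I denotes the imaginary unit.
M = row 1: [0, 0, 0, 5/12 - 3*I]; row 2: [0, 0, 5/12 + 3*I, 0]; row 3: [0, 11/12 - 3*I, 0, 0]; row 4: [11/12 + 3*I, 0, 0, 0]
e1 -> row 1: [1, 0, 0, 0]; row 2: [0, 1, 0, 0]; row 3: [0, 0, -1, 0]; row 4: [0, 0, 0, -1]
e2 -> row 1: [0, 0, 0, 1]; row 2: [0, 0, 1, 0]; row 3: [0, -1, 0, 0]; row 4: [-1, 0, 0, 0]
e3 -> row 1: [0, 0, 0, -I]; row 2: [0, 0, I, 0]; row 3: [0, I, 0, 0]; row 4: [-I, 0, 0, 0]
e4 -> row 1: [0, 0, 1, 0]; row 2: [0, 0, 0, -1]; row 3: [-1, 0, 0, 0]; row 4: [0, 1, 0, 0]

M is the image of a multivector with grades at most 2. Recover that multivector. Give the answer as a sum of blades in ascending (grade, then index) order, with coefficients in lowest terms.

Method: the blade images are trace-orthogonal — tr(rho(e_A) rho(e_B)^-1) = 4 if A = B and 0 otherwise — and rho(e_A)^-1 = (e_A)^2 * rho(e_A) with (e_A)^2 = +1 or -1, so the coefficient of e_A in the preimage is (e_A)^2 * tr(M rho(e_A))/4.
Nonzero projections over blades of grade <= 2: e2: (e2)^2 = -1, tr(M rho(e2)) = 1, coefficient -1/4; e12: (e12)^2 = +1, tr(M rho(e12)) = 8/3, coefficient 2/3; e13: (e13)^2 = +1, tr(M rho(e13)) = 12, coefficient 3. Every other blade of grade <= 2 projects to 0.
Answer: -1/4*e2 + 2/3*e12 + 3*e13
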